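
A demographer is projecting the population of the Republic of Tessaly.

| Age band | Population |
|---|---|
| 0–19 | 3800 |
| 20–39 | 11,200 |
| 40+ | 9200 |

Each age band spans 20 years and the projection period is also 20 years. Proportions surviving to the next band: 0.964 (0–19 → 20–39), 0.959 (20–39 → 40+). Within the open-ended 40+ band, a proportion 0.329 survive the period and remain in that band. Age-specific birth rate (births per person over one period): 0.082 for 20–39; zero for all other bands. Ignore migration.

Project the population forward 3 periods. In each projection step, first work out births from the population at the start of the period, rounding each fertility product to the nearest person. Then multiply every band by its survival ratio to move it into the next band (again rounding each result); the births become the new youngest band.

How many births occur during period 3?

Let band 1 be 0–19 through band 3 = 40+.
[period 1]
Births: 11200 × 0.082 = 918
Band 2: 3800 × 0.964 = 3663
Band 3: 11200 × 0.959 + 9200 × 0.329 = 10741 + 3027 = 13768
Giving 918 / 3663 / 13768.
[period 2]
Births: 3663 × 0.082 = 300
Band 2: 918 × 0.964 = 885
Band 3: 3663 × 0.959 + 13768 × 0.329 = 3513 + 4530 = 8043
Giving 300 / 885 / 8043.
[period 3]
Births: 885 × 0.082 = 73
Band 2: 300 × 0.964 = 289
Band 3: 885 × 0.959 + 8043 × 0.329 = 849 + 2646 = 3495
Giving 73 / 289 / 3495.

73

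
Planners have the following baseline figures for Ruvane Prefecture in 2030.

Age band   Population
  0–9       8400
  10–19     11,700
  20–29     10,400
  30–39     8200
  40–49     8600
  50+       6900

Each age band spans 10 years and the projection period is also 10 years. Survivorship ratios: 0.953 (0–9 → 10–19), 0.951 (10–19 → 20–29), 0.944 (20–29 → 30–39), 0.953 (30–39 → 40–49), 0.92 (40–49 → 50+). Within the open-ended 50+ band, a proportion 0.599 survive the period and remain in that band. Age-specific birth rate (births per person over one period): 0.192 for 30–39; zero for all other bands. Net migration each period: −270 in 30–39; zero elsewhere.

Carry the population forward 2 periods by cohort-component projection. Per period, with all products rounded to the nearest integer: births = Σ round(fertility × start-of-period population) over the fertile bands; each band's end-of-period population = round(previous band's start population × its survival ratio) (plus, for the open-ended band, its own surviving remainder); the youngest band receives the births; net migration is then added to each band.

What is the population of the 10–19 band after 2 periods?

[period 1]
Births: 8200 * 0.192 = 1574
10–19: 8400 * 0.953 = 8005
20–29: 11700 * 0.951 = 11127
30–39: 10400 * 0.944 = 9818
40–49: 8200 * 0.953 = 7815
50+: 8600 * 0.92 + 6900 * 0.599 = 7912 + 4133 = 12045
Net migration: 30–39 − 270 → 9548
→ [1574, 8005, 11127, 9548, 7815, 12045]
[period 2]
Births: 9548 * 0.192 = 1833
10–19: 1574 * 0.953 = 1500
20–29: 8005 * 0.951 = 7613
30–39: 11127 * 0.944 = 10504
40–49: 9548 * 0.953 = 9099
50+: 7815 * 0.92 + 12045 * 0.599 = 7190 + 7215 = 14405
Net migration: 30–39 − 270 → 10234
→ [1833, 1500, 7613, 10234, 9099, 14405]

1500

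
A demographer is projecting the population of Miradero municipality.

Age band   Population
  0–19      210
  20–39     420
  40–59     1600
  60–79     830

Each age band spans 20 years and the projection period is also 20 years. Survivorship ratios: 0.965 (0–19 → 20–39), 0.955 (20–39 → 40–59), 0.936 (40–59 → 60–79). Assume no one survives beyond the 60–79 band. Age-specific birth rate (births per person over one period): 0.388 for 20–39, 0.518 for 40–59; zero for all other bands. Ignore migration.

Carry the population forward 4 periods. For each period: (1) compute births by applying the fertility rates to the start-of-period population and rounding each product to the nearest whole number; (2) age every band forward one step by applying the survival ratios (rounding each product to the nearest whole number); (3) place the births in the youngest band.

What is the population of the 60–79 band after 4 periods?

Period 1.
Births: 420 × 0.388 = 163, 1600 × 0.518 = 829 → total 992
20–39: 210 × 0.965 = 203
40–59: 420 × 0.955 = 401
60–79: 1600 × 0.936 = 1498
Giving 992 / 203 / 401 / 1498.
Period 2.
Births: 203 × 0.388 = 79, 401 × 0.518 = 208 → total 287
20–39: 992 × 0.965 = 957
40–59: 203 × 0.955 = 194
60–79: 401 × 0.936 = 375
Giving 287 / 957 / 194 / 375.
Period 3.
Births: 957 × 0.388 = 371, 194 × 0.518 = 100 → total 471
20–39: 287 × 0.965 = 277
40–59: 957 × 0.955 = 914
60–79: 194 × 0.936 = 182
Giving 471 / 277 / 914 / 182.
Period 4.
Births: 277 × 0.388 = 107, 914 × 0.518 = 473 → total 580
20–39: 471 × 0.965 = 455
40–59: 277 × 0.955 = 265
60–79: 914 × 0.936 = 856
Giving 580 / 455 / 265 / 856.

856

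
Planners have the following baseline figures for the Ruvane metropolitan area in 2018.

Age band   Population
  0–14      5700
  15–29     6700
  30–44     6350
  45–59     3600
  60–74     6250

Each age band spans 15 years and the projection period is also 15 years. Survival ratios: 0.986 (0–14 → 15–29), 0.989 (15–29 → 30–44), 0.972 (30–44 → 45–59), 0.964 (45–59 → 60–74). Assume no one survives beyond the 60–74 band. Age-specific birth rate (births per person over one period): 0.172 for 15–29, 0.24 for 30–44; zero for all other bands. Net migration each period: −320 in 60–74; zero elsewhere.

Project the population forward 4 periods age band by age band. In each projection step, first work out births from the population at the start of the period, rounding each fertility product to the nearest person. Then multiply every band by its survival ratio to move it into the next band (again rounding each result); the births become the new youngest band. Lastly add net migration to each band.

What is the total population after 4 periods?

12741

Numbering the bands 1..5 from youngest to oldest:
After projecting period 1:
Births: 6700 * 0.172 = 1152  |  6350 * 0.24 = 1524 → total 2676
Band 2: 5700 * 0.986 = 5620
Band 3: 6700 * 0.989 = 6626
Band 4: 6350 * 0.972 = 6172
Band 5: 3600 * 0.964 = 3470
Net migration: Band 5 − 320 → 3150
Population now: 0–14=2676, 15–29=5620, 30–44=6626, 45–59=6172, 60–74=3150
After projecting period 2:
Births: 5620 * 0.172 = 967  |  6626 * 0.24 = 1590 → total 2557
Band 2: 2676 * 0.986 = 2639
Band 3: 5620 * 0.989 = 5558
Band 4: 6626 * 0.972 = 6440
Band 5: 6172 * 0.964 = 5950
Net migration: Band 5 − 320 → 5630
Population now: 0–14=2557, 15–29=2639, 30–44=5558, 45–59=6440, 60–74=5630
After projecting period 3:
Births: 2639 * 0.172 = 454  |  5558 * 0.24 = 1334 → total 1788
Band 2: 2557 * 0.986 = 2521
Band 3: 2639 * 0.989 = 2610
Band 4: 5558 * 0.972 = 5402
Band 5: 6440 * 0.964 = 6208
Net migration: Band 5 − 320 → 5888
Population now: 0–14=1788, 15–29=2521, 30–44=2610, 45–59=5402, 60–74=5888
After projecting period 4:
Births: 2521 * 0.172 = 434  |  2610 * 0.24 = 626 → total 1060
Band 2: 1788 * 0.986 = 1763
Band 3: 2521 * 0.989 = 2493
Band 4: 2610 * 0.972 = 2537
Band 5: 5402 * 0.964 = 5208
Net migration: Band 5 − 320 → 4888
Population now: 0–14=1060, 15–29=1763, 30–44=2493, 45–59=2537, 60–74=4888
Total after period 4: 1060 + 1763 + 2493 + 2537 + 4888 = 12741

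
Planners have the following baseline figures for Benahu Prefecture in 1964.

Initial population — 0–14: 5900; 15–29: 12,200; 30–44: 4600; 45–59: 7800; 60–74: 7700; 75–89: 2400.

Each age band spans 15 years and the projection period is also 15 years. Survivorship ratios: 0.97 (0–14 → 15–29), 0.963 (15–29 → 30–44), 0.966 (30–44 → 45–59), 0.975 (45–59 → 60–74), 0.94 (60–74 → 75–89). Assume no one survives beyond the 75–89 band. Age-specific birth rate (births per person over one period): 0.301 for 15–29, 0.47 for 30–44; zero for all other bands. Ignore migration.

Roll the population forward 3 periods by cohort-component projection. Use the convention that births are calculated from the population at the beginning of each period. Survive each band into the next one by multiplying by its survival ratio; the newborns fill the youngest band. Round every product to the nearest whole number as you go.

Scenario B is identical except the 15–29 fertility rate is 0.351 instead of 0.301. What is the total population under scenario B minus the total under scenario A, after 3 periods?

1338

Period 1.
Births: 12200 * 0.301 = 3672, 4600 * 0.47 = 2162 — total 5834
15–29: 5900 * 0.97 = 5723
30–44: 12200 * 0.963 = 11749
45–59: 4600 * 0.966 = 4444
60–74: 7800 * 0.975 = 7605
75–89: 7700 * 0.94 = 7238
Population now: 0–14=5834, 15–29=5723, 30–44=11749, 45–59=4444, 60–74=7605, 75–89=7238
Period 2.
Births: 5723 * 0.301 = 1723, 11749 * 0.47 = 5522 — total 7245
15–29: 5834 * 0.97 = 5659
30–44: 5723 * 0.963 = 5511
45–59: 11749 * 0.966 = 11350
60–74: 4444 * 0.975 = 4333
75–89: 7605 * 0.94 = 7149
Population now: 0–14=7245, 15–29=5659, 30–44=5511, 45–59=11350, 60–74=4333, 75–89=7149
Period 3.
Births: 5659 * 0.301 = 1703, 5511 * 0.47 = 2590 — total 4293
15–29: 7245 * 0.97 = 7028
30–44: 5659 * 0.963 = 5450
45–59: 5511 * 0.966 = 5324
60–74: 11350 * 0.975 = 11066
75–89: 4333 * 0.94 = 4073
Population now: 0–14=4293, 15–29=7028, 30–44=5450, 45–59=5324, 60–74=11066, 75–89=4073
Scenario A total after 3 periods: 37234
Scenario B projection —
Period 1.
Births: 12200 * 0.351 = 4282, 4600 * 0.47 = 2162 — total 6444
15–29: 5900 * 0.97 = 5723
30–44: 12200 * 0.963 = 11749
45–59: 4600 * 0.966 = 4444
60–74: 7800 * 0.975 = 7605
75–89: 7700 * 0.94 = 7238
Population now: 0–14=6444, 15–29=5723, 30–44=11749, 45–59=4444, 60–74=7605, 75–89=7238
Period 2.
Births: 5723 * 0.351 = 2009, 11749 * 0.47 = 5522 — total 7531
15–29: 6444 * 0.97 = 6251
30–44: 5723 * 0.963 = 5511
45–59: 11749 * 0.966 = 11350
60–74: 4444 * 0.975 = 4333
75–89: 7605 * 0.94 = 7149
Population now: 0–14=7531, 15–29=6251, 30–44=5511, 45–59=11350, 60–74=4333, 75–89=7149
Period 3.
Births: 6251 * 0.351 = 2194, 5511 * 0.47 = 2590 — total 4784
15–29: 7531 * 0.97 = 7305
30–44: 6251 * 0.963 = 6020
45–59: 5511 * 0.966 = 5324
60–74: 11350 * 0.975 = 11066
75–89: 4333 * 0.94 = 4073
Population now: 0–14=4784, 15–29=7305, 30–44=6020, 45–59=5324, 60–74=11066, 75–89=4073
Scenario B total after 3 periods: 38572
Difference B − A = 38572 − 37234 = 1338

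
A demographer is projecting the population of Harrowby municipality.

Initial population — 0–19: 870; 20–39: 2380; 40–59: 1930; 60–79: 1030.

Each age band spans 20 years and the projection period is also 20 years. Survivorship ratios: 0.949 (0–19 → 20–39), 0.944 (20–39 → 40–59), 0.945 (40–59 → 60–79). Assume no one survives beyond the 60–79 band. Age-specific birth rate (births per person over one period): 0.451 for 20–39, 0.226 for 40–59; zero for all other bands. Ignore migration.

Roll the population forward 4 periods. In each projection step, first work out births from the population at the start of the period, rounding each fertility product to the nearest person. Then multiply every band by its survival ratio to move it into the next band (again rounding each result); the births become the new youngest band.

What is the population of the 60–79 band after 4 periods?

1278

Period 1:
Births: 2380 × 0.451 = 1073 ; 1930 × 0.226 = 436 → total 1509
20–39: 870 × 0.949 = 826
40–59: 2380 × 0.944 = 2247
60–79: 1930 × 0.945 = 1824
End of period: [1509, 826, 2247, 1824]
Period 2:
Births: 826 × 0.451 = 373 ; 2247 × 0.226 = 508 → total 881
20–39: 1509 × 0.949 = 1432
40–59: 826 × 0.944 = 780
60–79: 2247 × 0.945 = 2123
End of period: [881, 1432, 780, 2123]
Period 3:
Births: 1432 × 0.451 = 646 ; 780 × 0.226 = 176 → total 822
20–39: 881 × 0.949 = 836
40–59: 1432 × 0.944 = 1352
60–79: 780 × 0.945 = 737
End of period: [822, 836, 1352, 737]
Period 4:
Births: 836 × 0.451 = 377 ; 1352 × 0.226 = 306 → total 683
20–39: 822 × 0.949 = 780
40–59: 836 × 0.944 = 789
60–79: 1352 × 0.945 = 1278
End of period: [683, 780, 789, 1278]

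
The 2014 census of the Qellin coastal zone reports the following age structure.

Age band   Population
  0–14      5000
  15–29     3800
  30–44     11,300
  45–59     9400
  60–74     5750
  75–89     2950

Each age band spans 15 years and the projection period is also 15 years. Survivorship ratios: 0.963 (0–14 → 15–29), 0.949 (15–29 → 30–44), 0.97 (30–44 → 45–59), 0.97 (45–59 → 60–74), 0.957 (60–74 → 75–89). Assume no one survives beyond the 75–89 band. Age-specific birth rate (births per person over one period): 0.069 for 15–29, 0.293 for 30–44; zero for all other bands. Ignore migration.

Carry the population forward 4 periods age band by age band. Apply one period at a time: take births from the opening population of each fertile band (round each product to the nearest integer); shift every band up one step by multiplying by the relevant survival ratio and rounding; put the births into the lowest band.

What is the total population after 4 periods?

14551

Let band 1 be 0–14 through band 6 = 75–89.
Period 1:
Births: 3800 * 0.069 = 262, 11300 * 0.293 = 3311 — total 3573
Band 2: 5000 * 0.963 = 4815
Band 3: 3800 * 0.949 = 3606
Band 4: 11300 * 0.97 = 10961
Band 5: 9400 * 0.97 = 9118
Band 6: 5750 * 0.957 = 5503
Population now: 0–14=3573, 15–29=4815, 30–44=3606, 45–59=10961, 60–74=9118, 75–89=5503
Period 2:
Births: 4815 * 0.069 = 332, 3606 * 0.293 = 1057 — total 1389
Band 2: 3573 * 0.963 = 3441
Band 3: 4815 * 0.949 = 4569
Band 4: 3606 * 0.97 = 3498
Band 5: 10961 * 0.97 = 10632
Band 6: 9118 * 0.957 = 8726
Population now: 0–14=1389, 15–29=3441, 30–44=4569, 45–59=3498, 60–74=10632, 75–89=8726
Period 3:
Births: 3441 * 0.069 = 237, 4569 * 0.293 = 1339 — total 1576
Band 2: 1389 * 0.963 = 1338
Band 3: 3441 * 0.949 = 3266
Band 4: 4569 * 0.97 = 4432
Band 5: 3498 * 0.97 = 3393
Band 6: 10632 * 0.957 = 10175
Population now: 0–14=1576, 15–29=1338, 30–44=3266, 45–59=4432, 60–74=3393, 75–89=10175
Period 4:
Births: 1338 * 0.069 = 92, 3266 * 0.293 = 957 — total 1049
Band 2: 1576 * 0.963 = 1518
Band 3: 1338 * 0.949 = 1270
Band 4: 3266 * 0.97 = 3168
Band 5: 4432 * 0.97 = 4299
Band 6: 3393 * 0.957 = 3247
Population now: 0–14=1049, 15–29=1518, 30–44=1270, 45–59=3168, 60–74=4299, 75–89=3247
Total after period 4: 1049 + 1518 + 1270 + 3168 + 4299 + 3247 = 14551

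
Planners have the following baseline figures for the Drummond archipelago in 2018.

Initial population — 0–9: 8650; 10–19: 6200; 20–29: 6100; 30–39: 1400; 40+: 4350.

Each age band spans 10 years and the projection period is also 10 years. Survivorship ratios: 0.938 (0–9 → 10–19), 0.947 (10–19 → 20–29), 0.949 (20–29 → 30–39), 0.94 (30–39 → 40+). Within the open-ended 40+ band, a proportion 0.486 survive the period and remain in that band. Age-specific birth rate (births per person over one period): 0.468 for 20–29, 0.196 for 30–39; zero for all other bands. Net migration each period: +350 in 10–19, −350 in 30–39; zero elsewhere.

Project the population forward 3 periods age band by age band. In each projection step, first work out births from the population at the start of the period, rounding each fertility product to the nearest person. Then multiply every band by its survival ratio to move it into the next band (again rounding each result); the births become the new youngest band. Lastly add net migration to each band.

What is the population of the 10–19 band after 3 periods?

Period 1:
Births: 6100 * 0.468 = 2855, 1400 * 0.196 = 274 → 3129
10–19: 8650 * 0.938 = 8114
20–29: 6200 * 0.947 = 5871
30–39: 6100 * 0.949 = 5789
40+: 1400 * 0.94 + 4350 * 0.486 = 1316 + 2114 = 3430
Net migration: 10–19 + 350 → 8464; 30–39 − 350 → 5439
Giving 3129 / 8464 / 5871 / 5439 / 3430.
Period 2:
Births: 5871 * 0.468 = 2748, 5439 * 0.196 = 1066 → 3814
10–19: 3129 * 0.938 = 2935
20–29: 8464 * 0.947 = 8015
30–39: 5871 * 0.949 = 5572
40+: 5439 * 0.94 + 3430 * 0.486 = 5113 + 1667 = 6780
Net migration: 10–19 + 350 → 3285; 30–39 − 350 → 5222
Giving 3814 / 3285 / 8015 / 5222 / 6780.
Period 3:
Births: 8015 * 0.468 = 3751, 5222 * 0.196 = 1024 → 4775
10–19: 3814 * 0.938 = 3578
20–29: 3285 * 0.947 = 3111
30–39: 8015 * 0.949 = 7606
40+: 5222 * 0.94 + 6780 * 0.486 = 4909 + 3295 = 8204
Net migration: 10–19 + 350 → 3928; 30–39 − 350 → 7256
Giving 4775 / 3928 / 3111 / 7256 / 8204.

3928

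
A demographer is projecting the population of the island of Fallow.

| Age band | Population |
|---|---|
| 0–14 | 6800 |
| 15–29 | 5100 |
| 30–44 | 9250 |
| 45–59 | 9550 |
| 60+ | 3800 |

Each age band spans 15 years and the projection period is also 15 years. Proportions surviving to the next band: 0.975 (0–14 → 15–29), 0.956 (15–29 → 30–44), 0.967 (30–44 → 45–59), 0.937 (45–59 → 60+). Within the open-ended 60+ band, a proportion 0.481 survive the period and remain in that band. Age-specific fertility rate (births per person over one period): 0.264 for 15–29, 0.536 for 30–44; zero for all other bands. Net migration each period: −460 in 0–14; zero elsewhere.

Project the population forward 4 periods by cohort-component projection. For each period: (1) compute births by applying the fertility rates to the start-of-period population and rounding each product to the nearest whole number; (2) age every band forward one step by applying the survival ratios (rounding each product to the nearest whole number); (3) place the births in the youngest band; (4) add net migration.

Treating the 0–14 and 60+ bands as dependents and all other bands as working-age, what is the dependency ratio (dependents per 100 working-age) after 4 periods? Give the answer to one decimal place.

Period 1:
Births: 5100 * 0.264 = 1346  |  9250 * 0.536 = 4958 ⇒ total 6304
15–29: 6800 * 0.975 = 6630
30–44: 5100 * 0.956 = 4876
45–59: 9250 * 0.967 = 8945
60+: 9550 * 0.937 + 3800 * 0.481 = 8948 + 1828 = 10776
Net migration: 0–14 − 460 → 5844
Population now: 0–14=5844, 15–29=6630, 30–44=4876, 45–59=8945, 60+=10776
Period 2:
Births: 6630 * 0.264 = 1750  |  4876 * 0.536 = 2614 ⇒ total 4364
15–29: 5844 * 0.975 = 5698
30–44: 6630 * 0.956 = 6338
45–59: 4876 * 0.967 = 4715
60+: 8945 * 0.937 + 10776 * 0.481 = 8381 + 5183 = 13564
Net migration: 0–14 − 460 → 3904
Population now: 0–14=3904, 15–29=5698, 30–44=6338, 45–59=4715, 60+=13564
Period 3:
Births: 5698 * 0.264 = 1504  |  6338 * 0.536 = 3397 ⇒ total 4901
15–29: 3904 * 0.975 = 3806
30–44: 5698 * 0.956 = 5447
45–59: 6338 * 0.967 = 6129
60+: 4715 * 0.937 + 13564 * 0.481 = 4418 + 6524 = 10942
Net migration: 0–14 − 460 → 4441
Population now: 0–14=4441, 15–29=3806, 30–44=5447, 45–59=6129, 60+=10942
Period 4:
Births: 3806 * 0.264 = 1005  |  5447 * 0.536 = 2920 ⇒ total 3925
15–29: 4441 * 0.975 = 4330
30–44: 3806 * 0.956 = 3639
45–59: 5447 * 0.967 = 5267
60+: 6129 * 0.937 + 10942 * 0.481 = 5743 + 5263 = 11006
Net migration: 0–14 − 460 → 3465
Population now: 0–14=3465, 15–29=4330, 30–44=3639, 45–59=5267, 60+=11006
Dependents (band 0–14 + band 60+) = 3465 + 11006 = 14471; working-age = 13236; ratio = 14471/13236 × 100 = 109.3

109.3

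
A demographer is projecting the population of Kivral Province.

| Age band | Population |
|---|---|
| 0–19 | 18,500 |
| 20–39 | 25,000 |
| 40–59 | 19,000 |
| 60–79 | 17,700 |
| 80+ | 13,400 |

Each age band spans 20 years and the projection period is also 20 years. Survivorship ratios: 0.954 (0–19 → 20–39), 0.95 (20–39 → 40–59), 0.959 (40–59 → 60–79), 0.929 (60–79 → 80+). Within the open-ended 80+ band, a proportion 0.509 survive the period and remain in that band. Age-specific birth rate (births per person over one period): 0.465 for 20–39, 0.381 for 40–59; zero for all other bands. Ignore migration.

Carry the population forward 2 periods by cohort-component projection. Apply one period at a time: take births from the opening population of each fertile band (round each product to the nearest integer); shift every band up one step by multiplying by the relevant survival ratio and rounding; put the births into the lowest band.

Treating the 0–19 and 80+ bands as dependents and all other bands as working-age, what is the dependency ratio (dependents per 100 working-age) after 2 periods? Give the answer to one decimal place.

Let band 1 be 0–19 through band 5 = 80+.
Period 1.
Births: 25000 * 0.465 = 11625 ; 19000 * 0.381 = 7239 ⇒ total 18864
Band 2: 18500 * 0.954 = 17649
Band 3: 25000 * 0.95 = 23750
Band 4: 19000 * 0.959 = 18221
Band 5: 17700 * 0.929 + 13400 * 0.509 = 16443 + 6821 = 23264
→ [18864, 17649, 23750, 18221, 23264]
Period 2.
Births: 17649 * 0.465 = 8207 ; 23750 * 0.381 = 9049 ⇒ total 17256
Band 2: 18864 * 0.954 = 17996
Band 3: 17649 * 0.95 = 16767
Band 4: 23750 * 0.959 = 22776
Band 5: 18221 * 0.929 + 23264 * 0.509 = 16927 + 11841 = 28768
→ [17256, 17996, 16767, 22776, 28768]
Dependents (band 0–19 + band 80+) = 17256 + 28768 = 46024; working-age = 57539; ratio = 46024/57539 × 100 = 80.0

80.0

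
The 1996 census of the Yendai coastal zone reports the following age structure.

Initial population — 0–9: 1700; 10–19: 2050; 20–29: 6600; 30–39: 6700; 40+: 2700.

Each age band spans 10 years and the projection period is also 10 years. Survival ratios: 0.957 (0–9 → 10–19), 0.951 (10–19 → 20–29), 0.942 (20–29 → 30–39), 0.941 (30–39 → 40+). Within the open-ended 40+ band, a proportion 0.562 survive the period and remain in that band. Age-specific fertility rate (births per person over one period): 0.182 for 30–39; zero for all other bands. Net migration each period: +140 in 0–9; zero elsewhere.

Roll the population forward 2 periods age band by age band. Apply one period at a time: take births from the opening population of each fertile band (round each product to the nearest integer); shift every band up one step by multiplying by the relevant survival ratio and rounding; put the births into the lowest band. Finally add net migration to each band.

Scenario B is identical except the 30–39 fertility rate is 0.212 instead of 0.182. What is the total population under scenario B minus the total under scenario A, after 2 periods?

379

— Period 1 —
Births: 6700 * 0.182 = 1219
10–19: 1700 * 0.957 = 1627
20–29: 2050 * 0.951 = 1950
30–39: 6600 * 0.942 = 6217
40+: 6700 * 0.941 + 2700 * 0.562 = 6305 + 1517 = 7822
Net migration: 0–9 + 140 → 1359
Population now: 0–9=1359, 10–19=1627, 20–29=1950, 30–39=6217, 40+=7822
— Period 2 —
Births: 6217 * 0.182 = 1131
10–19: 1359 * 0.957 = 1301
20–29: 1627 * 0.951 = 1547
30–39: 1950 * 0.942 = 1837
40+: 6217 * 0.941 + 7822 * 0.562 = 5850 + 4396 = 10246
Net migration: 0–9 + 140 → 1271
Population now: 0–9=1271, 10–19=1301, 20–29=1547, 30–39=1837, 40+=10246
Scenario A total after 2 periods: 16202
Scenario B projection —
— Period 1 —
Births: 6700 * 0.212 = 1420
10–19: 1700 * 0.957 = 1627
20–29: 2050 * 0.951 = 1950
30–39: 6600 * 0.942 = 6217
40+: 6700 * 0.941 + 2700 * 0.562 = 6305 + 1517 = 7822
Net migration: 0–9 + 140 → 1560
Population now: 0–9=1560, 10–19=1627, 20–29=1950, 30–39=6217, 40+=7822
— Period 2 —
Births: 6217 * 0.212 = 1318
10–19: 1560 * 0.957 = 1493
20–29: 1627 * 0.951 = 1547
30–39: 1950 * 0.942 = 1837
40+: 6217 * 0.941 + 7822 * 0.562 = 5850 + 4396 = 10246
Net migration: 0–9 + 140 → 1458
Population now: 0–9=1458, 10–19=1493, 20–29=1547, 30–39=1837, 40+=10246
Scenario B total after 2 periods: 16581
Difference B − A = 16581 − 16202 = 379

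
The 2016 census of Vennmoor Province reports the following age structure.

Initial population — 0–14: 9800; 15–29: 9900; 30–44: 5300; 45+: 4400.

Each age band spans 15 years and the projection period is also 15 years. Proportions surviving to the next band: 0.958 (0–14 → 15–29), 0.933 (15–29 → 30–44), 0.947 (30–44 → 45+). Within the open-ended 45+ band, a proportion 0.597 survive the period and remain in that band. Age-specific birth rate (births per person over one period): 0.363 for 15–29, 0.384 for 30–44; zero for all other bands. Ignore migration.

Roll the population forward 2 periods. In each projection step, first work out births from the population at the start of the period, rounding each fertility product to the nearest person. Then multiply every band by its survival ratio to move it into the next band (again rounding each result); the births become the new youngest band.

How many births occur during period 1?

5629

Period 1.
Births: 9900 × 0.363 = 3594 ; 5300 × 0.384 = 2035 ⇒ total 5629
15–29: 9800 × 0.958 = 9388
30–44: 9900 × 0.933 = 9237
45+: 5300 × 0.947 + 4400 × 0.597 = 5019 + 2627 = 7646
→ [5629, 9388, 9237, 7646]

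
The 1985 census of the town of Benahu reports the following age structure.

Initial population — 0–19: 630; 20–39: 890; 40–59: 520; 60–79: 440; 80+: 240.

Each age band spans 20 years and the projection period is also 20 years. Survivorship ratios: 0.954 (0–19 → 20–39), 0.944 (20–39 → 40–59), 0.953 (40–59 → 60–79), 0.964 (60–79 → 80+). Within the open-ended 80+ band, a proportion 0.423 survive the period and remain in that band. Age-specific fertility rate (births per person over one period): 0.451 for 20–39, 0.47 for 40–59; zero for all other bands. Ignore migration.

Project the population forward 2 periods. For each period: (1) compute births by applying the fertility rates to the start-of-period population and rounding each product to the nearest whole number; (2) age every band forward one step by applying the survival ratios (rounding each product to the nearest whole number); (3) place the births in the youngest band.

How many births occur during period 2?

666

Let group 1 be 0–19 through group 5 = 80+.
Period 1.
Births: 890 × 0.451 = 401  |  520 × 0.47 = 244 → 645
Group 2: 630 × 0.954 = 601
Group 3: 890 × 0.944 = 840
Group 4: 520 × 0.953 = 496
Group 5: 440 × 0.964 + 240 × 0.423 = 424 + 102 = 526
→ [645, 601, 840, 496, 526]
Period 2.
Births: 601 × 0.451 = 271  |  840 × 0.47 = 395 → 666
Group 2: 645 × 0.954 = 615
Group 3: 601 × 0.944 = 567
Group 4: 840 × 0.953 = 801
Group 5: 496 × 0.964 + 526 × 0.423 = 478 + 222 = 700
→ [666, 615, 567, 801, 700]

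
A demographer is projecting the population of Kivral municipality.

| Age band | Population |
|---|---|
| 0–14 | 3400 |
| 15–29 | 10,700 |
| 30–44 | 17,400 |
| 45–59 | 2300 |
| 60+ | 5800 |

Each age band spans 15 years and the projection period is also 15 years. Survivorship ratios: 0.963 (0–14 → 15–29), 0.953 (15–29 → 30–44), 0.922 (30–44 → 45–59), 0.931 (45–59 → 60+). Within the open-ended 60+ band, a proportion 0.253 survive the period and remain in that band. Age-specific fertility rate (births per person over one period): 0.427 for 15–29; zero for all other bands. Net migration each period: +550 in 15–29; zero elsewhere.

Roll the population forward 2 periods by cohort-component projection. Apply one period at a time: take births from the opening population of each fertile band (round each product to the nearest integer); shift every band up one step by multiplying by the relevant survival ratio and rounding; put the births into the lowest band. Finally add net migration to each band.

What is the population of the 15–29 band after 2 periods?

Period 1.
Births: 10700 × 0.427 = 4569
15–29: 3400 × 0.963 = 3274
30–44: 10700 × 0.953 = 10197
45–59: 17400 × 0.922 = 16043
60+: 2300 × 0.931 + 5800 × 0.253 = 2141 + 1467 = 3608
Net migration: 15–29 + 550 → 3824
→ [4569, 3824, 10197, 16043, 3608]
Period 2.
Births: 3824 × 0.427 = 1633
15–29: 4569 × 0.963 = 4400
30–44: 3824 × 0.953 = 3644
45–59: 10197 × 0.922 = 9402
60+: 16043 × 0.931 + 3608 × 0.253 = 14936 + 913 = 15849
Net migration: 15–29 + 550 → 4950
→ [1633, 4950, 3644, 9402, 15849]

4950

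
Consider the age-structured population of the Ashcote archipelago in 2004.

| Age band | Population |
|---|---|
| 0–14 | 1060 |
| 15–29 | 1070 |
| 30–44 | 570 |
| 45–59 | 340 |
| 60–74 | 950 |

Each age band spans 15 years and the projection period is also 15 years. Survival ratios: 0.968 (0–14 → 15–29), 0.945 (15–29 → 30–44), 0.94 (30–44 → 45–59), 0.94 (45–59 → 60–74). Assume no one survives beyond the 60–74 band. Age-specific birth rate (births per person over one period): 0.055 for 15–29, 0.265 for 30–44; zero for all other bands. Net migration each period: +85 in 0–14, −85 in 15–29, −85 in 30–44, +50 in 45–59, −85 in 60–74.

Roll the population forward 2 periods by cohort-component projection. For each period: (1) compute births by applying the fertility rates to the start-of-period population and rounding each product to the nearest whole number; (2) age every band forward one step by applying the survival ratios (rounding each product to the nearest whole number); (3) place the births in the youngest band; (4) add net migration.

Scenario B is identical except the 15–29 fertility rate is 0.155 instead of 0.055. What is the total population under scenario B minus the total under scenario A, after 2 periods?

197

Let group 1 be 0–14 through group 5 = 60–74.
[period 1]
Births: 1070 × 0.055 = 59  |  570 × 0.265 = 151 → 210
Group 2: 1060 × 0.968 = 1026
Group 3: 1070 × 0.945 = 1011
Group 4: 570 × 0.94 = 536
Group 5: 340 × 0.94 = 320
Net migration: Group 1 + 85 → 295; Group 2 − 85 → 941; Group 3 − 85 → 926; Group 4 + 50 → 586; Group 5 − 85 → 235
Population now: 0–14=295, 15–29=941, 30–44=926, 45–59=586, 60–74=235
[period 2]
Births: 941 × 0.055 = 52  |  926 × 0.265 = 245 → 297
Group 2: 295 × 0.968 = 286
Group 3: 941 × 0.945 = 889
Group 4: 926 × 0.94 = 870
Group 5: 586 × 0.94 = 551
Net migration: Group 1 + 85 → 382; Group 2 − 85 → 201; Group 3 − 85 → 804; Group 4 + 50 → 920; Group 5 − 85 → 466
Population now: 0–14=382, 15–29=201, 30–44=804, 45–59=920, 60–74=466
Scenario A total after 2 periods: 2773
Scenario B projection —
[period 1]
Births: 1070 × 0.155 = 166  |  570 × 0.265 = 151 → 317
Group 2: 1060 × 0.968 = 1026
Group 3: 1070 × 0.945 = 1011
Group 4: 570 × 0.94 = 536
Group 5: 340 × 0.94 = 320
Net migration: Group 1 + 85 → 402; Group 2 − 85 → 941; Group 3 − 85 → 926; Group 4 + 50 → 586; Group 5 − 85 → 235
Population now: 0–14=402, 15–29=941, 30–44=926, 45–59=586, 60–74=235
[period 2]
Births: 941 × 0.155 = 146  |  926 × 0.265 = 245 → 391
Group 2: 402 × 0.968 = 389
Group 3: 941 × 0.945 = 889
Group 4: 926 × 0.94 = 870
Group 5: 586 × 0.94 = 551
Net migration: Group 1 + 85 → 476; Group 2 − 85 → 304; Group 3 − 85 → 804; Group 4 + 50 → 920; Group 5 − 85 → 466
Population now: 0–14=476, 15–29=304, 30–44=804, 45–59=920, 60–74=466
Scenario B total after 2 periods: 2970
Difference B − A = 2970 − 2773 = 197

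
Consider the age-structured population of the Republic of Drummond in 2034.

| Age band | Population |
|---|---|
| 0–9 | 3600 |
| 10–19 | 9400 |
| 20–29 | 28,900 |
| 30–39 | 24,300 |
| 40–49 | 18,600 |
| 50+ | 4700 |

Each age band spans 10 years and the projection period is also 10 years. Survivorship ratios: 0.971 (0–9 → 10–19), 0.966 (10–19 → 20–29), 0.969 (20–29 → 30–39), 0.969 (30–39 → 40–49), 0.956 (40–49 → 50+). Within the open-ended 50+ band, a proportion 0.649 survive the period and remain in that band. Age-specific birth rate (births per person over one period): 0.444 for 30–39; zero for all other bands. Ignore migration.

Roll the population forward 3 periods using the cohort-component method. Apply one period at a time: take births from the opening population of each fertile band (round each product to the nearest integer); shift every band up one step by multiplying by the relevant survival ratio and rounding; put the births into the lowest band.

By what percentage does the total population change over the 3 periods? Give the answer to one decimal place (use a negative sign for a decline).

-2.5

Call the bands 1 to 6, youngest first.
Period 1:
Births: 24300 × 0.444 = 10789
Band 2: 3600 × 0.971 = 3496
Band 3: 9400 × 0.966 = 9080
Band 4: 28900 × 0.969 = 28004
Band 5: 24300 × 0.969 = 23547
Band 6: 18600 × 0.956 + 4700 × 0.649 = 17782 + 3050 = 20832
→ [10789, 3496, 9080, 28004, 23547, 20832]
Period 2:
Births: 28004 × 0.444 = 12434
Band 2: 10789 × 0.971 = 10476
Band 3: 3496 × 0.966 = 3377
Band 4: 9080 × 0.969 = 8799
Band 5: 28004 × 0.969 = 27136
Band 6: 23547 × 0.956 + 20832 × 0.649 = 22511 + 13520 = 36031
→ [12434, 10476, 3377, 8799, 27136, 36031]
Period 3:
Births: 8799 × 0.444 = 3907
Band 2: 12434 × 0.971 = 12073
Band 3: 10476 × 0.966 = 10120
Band 4: 3377 × 0.969 = 3272
Band 5: 8799 × 0.969 = 8526
Band 6: 27136 × 0.956 + 36031 × 0.649 = 25942 + 23384 = 49326
→ [3907, 12073, 10120, 3272, 8526, 49326]
Total: 89500 → 87224; change = -2276; percentage change = -2.5%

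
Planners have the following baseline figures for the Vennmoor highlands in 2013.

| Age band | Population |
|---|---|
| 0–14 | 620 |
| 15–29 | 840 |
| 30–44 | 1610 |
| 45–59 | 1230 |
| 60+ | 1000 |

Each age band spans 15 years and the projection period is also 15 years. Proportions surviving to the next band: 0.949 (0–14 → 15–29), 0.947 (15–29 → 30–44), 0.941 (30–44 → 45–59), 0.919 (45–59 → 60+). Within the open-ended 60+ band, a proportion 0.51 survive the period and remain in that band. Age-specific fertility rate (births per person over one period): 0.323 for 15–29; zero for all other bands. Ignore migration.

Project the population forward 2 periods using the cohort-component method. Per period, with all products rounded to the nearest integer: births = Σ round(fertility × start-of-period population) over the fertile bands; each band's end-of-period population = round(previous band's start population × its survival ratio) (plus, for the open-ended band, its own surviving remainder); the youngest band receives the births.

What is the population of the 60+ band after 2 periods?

2228

— Period 1 —
Births: 840 × 0.323 = 271
15–29: 620 × 0.949 = 588
30–44: 840 × 0.947 = 795
45–59: 1610 × 0.941 = 1515
60+: 1230 × 0.919 + 1000 × 0.51 = 1130 + 510 = 1640
→ [271, 588, 795, 1515, 1640]
— Period 2 —
Births: 588 × 0.323 = 190
15–29: 271 × 0.949 = 257
30–44: 588 × 0.947 = 557
45–59: 795 × 0.941 = 748
60+: 1515 × 0.919 + 1640 × 0.51 = 1392 + 836 = 2228
→ [190, 257, 557, 748, 2228]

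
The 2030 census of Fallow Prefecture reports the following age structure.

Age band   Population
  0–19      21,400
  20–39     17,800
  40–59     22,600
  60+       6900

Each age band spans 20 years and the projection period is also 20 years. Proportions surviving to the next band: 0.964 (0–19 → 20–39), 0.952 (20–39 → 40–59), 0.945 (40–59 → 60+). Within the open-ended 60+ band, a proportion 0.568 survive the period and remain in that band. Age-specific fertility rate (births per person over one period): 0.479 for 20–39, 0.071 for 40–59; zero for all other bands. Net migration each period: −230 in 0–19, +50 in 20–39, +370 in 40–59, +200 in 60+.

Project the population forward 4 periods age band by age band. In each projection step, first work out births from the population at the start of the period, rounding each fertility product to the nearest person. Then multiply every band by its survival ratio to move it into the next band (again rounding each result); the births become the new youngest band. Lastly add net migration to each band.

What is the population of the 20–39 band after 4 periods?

[period 1]
Births: 17800 × 0.479 = 8526, 22600 × 0.071 = 1605 → total 10131
20–39: 21400 × 0.964 = 20630
40–59: 17800 × 0.952 = 16946
60+: 22600 × 0.945 + 6900 × 0.568 = 21357 + 3919 = 25276
Net migration: 0–19 − 230 → 9901; 20–39 + 50 → 20680; 40–59 + 370 → 17316; 60+ + 200 → 25476
Population now: 0–19=9901, 20–39=20680, 40–59=17316, 60+=25476
[period 2]
Births: 20680 × 0.479 = 9906, 17316 × 0.071 = 1229 → total 11135
20–39: 9901 × 0.964 = 9545
40–59: 20680 × 0.952 = 19687
60+: 17316 × 0.945 + 25476 × 0.568 = 16364 + 14470 = 30834
Net migration: 0–19 − 230 → 10905; 20–39 + 50 → 9595; 40–59 + 370 → 20057; 60+ + 200 → 31034
Population now: 0–19=10905, 20–39=9595, 40–59=20057, 60+=31034
[period 3]
Births: 9595 × 0.479 = 4596, 20057 × 0.071 = 1424 → total 6020
20–39: 10905 × 0.964 = 10512
40–59: 9595 × 0.952 = 9134
60+: 20057 × 0.945 + 31034 × 0.568 = 18954 + 17627 = 36581
Net migration: 0–19 − 230 → 5790; 20–39 + 50 → 10562; 40–59 + 370 → 9504; 60+ + 200 → 36781
Population now: 0–19=5790, 20–39=10562, 40–59=9504, 60+=36781
[period 4]
Births: 10562 × 0.479 = 5059, 9504 × 0.071 = 675 → total 5734
20–39: 5790 × 0.964 = 5582
40–59: 10562 × 0.952 = 10055
60+: 9504 × 0.945 + 36781 × 0.568 = 8981 + 20892 = 29873
Net migration: 0–19 − 230 → 5504; 20–39 + 50 → 5632; 40–59 + 370 → 10425; 60+ + 200 → 30073
Population now: 0–19=5504, 20–39=5632, 40–59=10425, 60+=30073

5632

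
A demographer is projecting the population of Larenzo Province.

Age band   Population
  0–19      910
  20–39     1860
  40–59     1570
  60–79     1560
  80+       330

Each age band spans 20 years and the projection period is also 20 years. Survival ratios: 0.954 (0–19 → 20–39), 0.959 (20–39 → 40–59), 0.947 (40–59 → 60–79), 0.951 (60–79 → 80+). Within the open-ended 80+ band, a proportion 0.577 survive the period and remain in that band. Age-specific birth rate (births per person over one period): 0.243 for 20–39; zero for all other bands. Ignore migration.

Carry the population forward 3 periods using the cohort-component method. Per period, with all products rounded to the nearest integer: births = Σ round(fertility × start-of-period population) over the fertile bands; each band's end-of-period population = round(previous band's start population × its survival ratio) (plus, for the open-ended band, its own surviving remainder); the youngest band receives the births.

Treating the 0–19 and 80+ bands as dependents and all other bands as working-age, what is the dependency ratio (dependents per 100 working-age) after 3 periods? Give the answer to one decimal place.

220.0

(Groups numbered youngest = 1 to oldest = 5.)
Period 1:
Births: 1860 × 0.243 = 452
Group 2: 910 × 0.954 = 868
Group 3: 1860 × 0.959 = 1784
Group 4: 1570 × 0.947 = 1487
Group 5: 1560 × 0.951 + 330 × 0.577 = 1484 + 190 = 1674
End of period: [452, 868, 1784, 1487, 1674]
Period 2:
Births: 868 × 0.243 = 211
Group 2: 452 × 0.954 = 431
Group 3: 868 × 0.959 = 832
Group 4: 1784 × 0.947 = 1689
Group 5: 1487 × 0.951 + 1674 × 0.577 = 1414 + 966 = 2380
End of period: [211, 431, 832, 1689, 2380]
Period 3:
Births: 431 × 0.243 = 105
Group 2: 211 × 0.954 = 201
Group 3: 431 × 0.959 = 413
Group 4: 832 × 0.947 = 788
Group 5: 1689 × 0.951 + 2380 × 0.577 = 1606 + 1373 = 2979
End of period: [105, 201, 413, 788, 2979]
Dependents (band 0–19 + band 80+) = 105 + 2979 = 3084; working-age = 1402; ratio = 3084/1402 × 100 = 220.0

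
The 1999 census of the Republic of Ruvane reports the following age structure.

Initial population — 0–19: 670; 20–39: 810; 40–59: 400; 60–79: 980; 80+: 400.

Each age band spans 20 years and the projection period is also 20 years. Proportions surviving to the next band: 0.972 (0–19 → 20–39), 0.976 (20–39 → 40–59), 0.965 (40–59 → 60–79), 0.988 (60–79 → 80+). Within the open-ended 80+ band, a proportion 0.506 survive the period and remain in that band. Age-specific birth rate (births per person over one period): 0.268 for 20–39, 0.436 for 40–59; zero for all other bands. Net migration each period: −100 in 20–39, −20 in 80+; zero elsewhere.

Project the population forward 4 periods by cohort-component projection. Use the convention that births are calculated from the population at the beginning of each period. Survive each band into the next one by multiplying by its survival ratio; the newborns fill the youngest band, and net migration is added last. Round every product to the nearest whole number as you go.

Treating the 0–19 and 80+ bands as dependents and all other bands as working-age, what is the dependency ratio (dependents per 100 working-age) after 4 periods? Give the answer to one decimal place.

159.1

Period 1.
Births: 810 × 0.268 = 217  |  400 × 0.436 = 174 → 391
20–39: 670 × 0.972 = 651
40–59: 810 × 0.976 = 791
60–79: 400 × 0.965 = 386
80+: 980 × 0.988 + 400 × 0.506 = 968 + 202 = 1170
Net migration: 20–39 − 100 → 551; 80+ − 20 → 1150
Giving 391 / 551 / 791 / 386 / 1150.
Period 2.
Births: 551 × 0.268 = 148  |  791 × 0.436 = 345 → 493
20–39: 391 × 0.972 = 380
40–59: 551 × 0.976 = 538
60–79: 791 × 0.965 = 763
80+: 386 × 0.988 + 1150 × 0.506 = 381 + 582 = 963
Net migration: 20–39 − 100 → 280; 80+ − 20 → 943
Giving 493 / 280 / 538 / 763 / 943.
Period 3.
Births: 280 × 0.268 = 75  |  538 × 0.436 = 235 → 310
20–39: 493 × 0.972 = 479
40–59: 280 × 0.976 = 273
60–79: 538 × 0.965 = 519
80+: 763 × 0.988 + 943 × 0.506 = 754 + 477 = 1231
Net migration: 20–39 − 100 → 379; 80+ − 20 → 1211
Giving 310 / 379 / 273 / 519 / 1211.
Period 4.
Births: 379 × 0.268 = 102  |  273 × 0.436 = 119 → 221
20–39: 310 × 0.972 = 301
40–59: 379 × 0.976 = 370
60–79: 273 × 0.965 = 263
80+: 519 × 0.988 + 1211 × 0.506 = 513 + 613 = 1126
Net migration: 20–39 − 100 → 201; 80+ − 20 → 1106
Giving 221 / 201 / 370 / 263 / 1106.
Dependents (band 0–19 + band 80+) = 221 + 1106 = 1327; working-age = 834; ratio = 1327/834 × 100 = 159.1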